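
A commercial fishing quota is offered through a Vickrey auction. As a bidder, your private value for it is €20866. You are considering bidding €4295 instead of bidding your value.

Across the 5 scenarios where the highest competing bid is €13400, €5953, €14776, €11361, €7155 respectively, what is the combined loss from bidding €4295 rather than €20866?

The deviation costs you only when the competing bid falls strictly between €4295 and €20866; elsewhere both bids give the same outcome.
€13400: truthful payoff €7466, deviation payoff €0 → loss €7466.
€5953: truthful payoff €14913, deviation payoff €0 → loss €14913.
€14776: truthful payoff €6090, deviation payoff €0 → loss €6090.
€11361: truthful payoff €9505, deviation payoff €0 → loss €9505.
€7155: truthful payoff €13711, deviation payoff €0 → loss €13711.
Total loss = €7466 + €14913 + €6090 + €9505 + €13711 = €51685.

€51685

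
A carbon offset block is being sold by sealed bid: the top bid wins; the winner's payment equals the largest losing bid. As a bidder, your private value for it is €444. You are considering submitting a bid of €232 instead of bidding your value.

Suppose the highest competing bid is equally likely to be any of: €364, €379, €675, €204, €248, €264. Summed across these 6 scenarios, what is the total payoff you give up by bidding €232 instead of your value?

The deviation costs you only when the competing bid falls strictly between €232 and €444; elsewhere both bids give the same outcome.
€364: truthful payoff €80, deviation payoff €0 → loss €80.
€379: truthful payoff €65, deviation payoff €0 → loss €65.
€675: outcomes coincide → loss €0.
€204: outcomes coincide → loss €0.
€248: truthful payoff €196, deviation payoff €0 → loss €196.
€264: truthful payoff €180, deviation payoff €0 → loss €180.
Total loss = €80 + €65 + €196 + €180 = €521.
Truthful bidding weakly dominates here: raising your bid can only win items priced above your value, and lowering it can only forfeit items priced below.

€521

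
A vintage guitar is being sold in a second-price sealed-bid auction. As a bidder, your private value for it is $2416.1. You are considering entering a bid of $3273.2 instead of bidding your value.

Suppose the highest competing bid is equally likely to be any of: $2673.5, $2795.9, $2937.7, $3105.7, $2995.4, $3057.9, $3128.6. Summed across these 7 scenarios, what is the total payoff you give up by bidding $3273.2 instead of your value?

$3782

The deviation costs you only when the competing bid falls strictly between $2416.1 and $3273.2; elsewhere both bids give the same outcome.
$2673.5: truthful payoff $0, deviation payoff −$257.4 → loss $257.4.
$2795.9: truthful payoff $0, deviation payoff −$379.8 → loss $379.8.
$2937.7: truthful payoff $0, deviation payoff −$521.6 → loss $521.6.
$3105.7: truthful payoff $0, deviation payoff −$689.6 → loss $689.6.
$2995.4: truthful payoff $0, deviation payoff −$579.3 → loss $579.3.
$3057.9: truthful payoff $0, deviation payoff −$641.8 → loss $641.8.
$3128.6: truthful payoff $0, deviation payoff −$712.5 → loss $712.5.
Total loss = $257.4 + $379.8 + $521.6 + $689.6 + $579.3 + $641.8 + $712.5 = $3782.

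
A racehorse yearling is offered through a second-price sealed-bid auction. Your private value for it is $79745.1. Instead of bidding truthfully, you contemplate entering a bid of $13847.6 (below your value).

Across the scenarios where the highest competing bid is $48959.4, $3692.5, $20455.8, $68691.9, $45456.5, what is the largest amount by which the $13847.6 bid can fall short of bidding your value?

$48959.4: truthful gives $30785.7, deviation gives $0 → loss $30785.7.
$3692.5: same outcome either way → loss $0.
$20455.8: truthful gives $59289.3, deviation gives $0 → loss $59289.3.
$68691.9: truthful gives $11053.2, deviation gives $0 → loss $11053.2.
$45456.5: truthful gives $34288.6, deviation gives $0 → loss $34288.6.
Maximum loss: $59289.3.

$59289.3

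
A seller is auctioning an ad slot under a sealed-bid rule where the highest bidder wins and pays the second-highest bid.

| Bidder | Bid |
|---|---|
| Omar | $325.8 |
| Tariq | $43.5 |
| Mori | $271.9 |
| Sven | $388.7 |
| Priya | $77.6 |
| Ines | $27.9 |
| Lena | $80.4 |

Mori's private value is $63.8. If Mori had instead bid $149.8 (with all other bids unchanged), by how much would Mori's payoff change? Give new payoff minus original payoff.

The highest bid among the other bidders is $388.7; Mori's bid doesn't change that.
Original bid $271.9: Mori is not highest (top rival bid is $388.7); payoff $0.
Alternative bid $149.8: Mori is not highest (top rival bid is $388.7); payoff $0.
Change in payoff = $0 − ($0) = $0.

$0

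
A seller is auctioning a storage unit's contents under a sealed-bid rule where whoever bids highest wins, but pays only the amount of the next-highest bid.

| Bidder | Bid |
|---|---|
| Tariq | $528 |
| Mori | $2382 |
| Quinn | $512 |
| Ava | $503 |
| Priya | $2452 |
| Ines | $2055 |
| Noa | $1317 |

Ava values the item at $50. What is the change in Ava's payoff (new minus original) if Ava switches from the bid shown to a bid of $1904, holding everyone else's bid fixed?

$0

The highest bid among the other bidders is $2452; Ava's bid doesn't change that.
Original bid $503: Ava is not highest (top rival bid is $2452); payoff $0.
Alternative bid $1904: Ava is not highest (top rival bid is $2452); payoff $0.
Change in payoff = $0 − ($0) = $0.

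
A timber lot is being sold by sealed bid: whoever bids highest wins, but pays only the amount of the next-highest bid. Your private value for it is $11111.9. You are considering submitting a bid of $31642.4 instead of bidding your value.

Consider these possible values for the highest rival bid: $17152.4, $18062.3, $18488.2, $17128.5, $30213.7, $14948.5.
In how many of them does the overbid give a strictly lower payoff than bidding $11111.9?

The deviation hurts exactly when the highest competing bid lies strictly between $11111.9 and $31642.4 — overbidding then wins at a price above your value.
$17152.4: inside the interval → strictly worse (loss $6040.5).
$18062.3: inside the interval → strictly worse (loss $6950.4).
$18488.2: inside the interval → strictly worse (loss $7376.3).
$17128.5: inside the interval → strictly worse (loss $6016.6).
$30213.7: inside the interval → strictly worse (loss $19101.8).
$14948.5: inside the interval → strictly worse (loss $3836.6).
Count: 6.

6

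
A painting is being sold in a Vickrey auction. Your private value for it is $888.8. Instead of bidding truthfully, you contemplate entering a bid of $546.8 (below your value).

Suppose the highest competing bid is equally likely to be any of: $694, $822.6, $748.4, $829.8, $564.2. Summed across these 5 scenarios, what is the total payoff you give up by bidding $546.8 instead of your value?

The deviation costs you only when the competing bid falls strictly between $546.8 and $888.8; elsewhere both bids give the same outcome.
$694: truthful payoff $194.8, deviation payoff $0 → loss $194.8.
$822.6: truthful payoff $66.2, deviation payoff $0 → loss $66.2.
$748.4: truthful payoff $140.4, deviation payoff $0 → loss $140.4.
$829.8: truthful payoff $59, deviation payoff $0 → loss $59.
$564.2: truthful payoff $324.6, deviation payoff $0 → loss $324.6.
Total loss = $194.8 + $66.2 + $140.4 + $59 + $324.6 = $785.

$785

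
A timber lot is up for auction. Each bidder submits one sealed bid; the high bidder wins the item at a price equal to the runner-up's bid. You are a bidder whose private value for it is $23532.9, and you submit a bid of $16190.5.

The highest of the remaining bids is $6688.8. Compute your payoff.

Your bid $16190.5 exceeds the highest competing bid $6688.8, so you win.
In a second-price auction the winner pays the second-highest bid, $6688.8.
Payoff = value − price = $23532.9 − $6688.8 = $16844.1.

$16844.1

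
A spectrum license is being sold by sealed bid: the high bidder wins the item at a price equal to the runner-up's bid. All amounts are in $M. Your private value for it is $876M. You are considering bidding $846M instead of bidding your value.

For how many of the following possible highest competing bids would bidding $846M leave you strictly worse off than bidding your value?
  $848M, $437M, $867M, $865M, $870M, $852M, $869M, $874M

7

The deviation hurts exactly when the highest competing bid lies strictly between $846M and $876M — underbidding then forfeits a profitable win.
$848M: inside the interval → strictly worse (loss $28M).
$437M: below both → same outcome either way.
$867M: inside the interval → strictly worse (loss $9M).
$865M: inside the interval → strictly worse (loss $11M).
$870M: inside the interval → strictly worse (loss $6M).
$852M: inside the interval → strictly worse (loss $24M).
$869M: inside the interval → strictly worse (loss $7M).
$874M: inside the interval → strictly worse (loss $2M).
Count: 7.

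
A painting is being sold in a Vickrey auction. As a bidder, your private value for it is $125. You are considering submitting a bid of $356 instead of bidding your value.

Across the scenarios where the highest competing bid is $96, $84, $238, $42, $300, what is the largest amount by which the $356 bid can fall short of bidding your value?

$175

$96: same outcome either way → loss $0.
$84: same outcome either way → loss $0.
$238: truthful gives $0, deviation gives −$113 → loss $113.
$42: same outcome either way → loss $0.
$300: truthful gives $0, deviation gives −$175 → loss $175.
Maximum loss: $175.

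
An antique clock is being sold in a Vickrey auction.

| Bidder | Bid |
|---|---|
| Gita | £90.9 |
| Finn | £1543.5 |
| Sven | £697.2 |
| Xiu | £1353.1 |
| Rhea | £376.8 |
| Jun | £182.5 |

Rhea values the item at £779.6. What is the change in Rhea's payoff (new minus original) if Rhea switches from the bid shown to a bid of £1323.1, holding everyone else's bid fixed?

The highest bid among the other bidders is £1543.5; Rhea's bid doesn't change that.
Original bid £376.8: Rhea is not highest (top rival bid is £1543.5); payoff £0.
Alternative bid £1323.1: Rhea is not highest (top rival bid is £1543.5); payoff £0.
Change in payoff = £0 − (£0) = £0.

£0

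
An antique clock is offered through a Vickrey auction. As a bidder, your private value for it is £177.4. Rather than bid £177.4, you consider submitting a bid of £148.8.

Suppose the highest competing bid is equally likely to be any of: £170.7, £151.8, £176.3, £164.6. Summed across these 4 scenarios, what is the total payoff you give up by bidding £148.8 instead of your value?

£46.2

The deviation costs you only when the competing bid falls strictly between £148.8 and £177.4; elsewhere both bids give the same outcome.
£170.7: truthful payoff £6.7, deviation payoff £0 → loss £6.7.
£151.8: truthful payoff £25.6, deviation payoff £0 → loss £25.6.
£176.3: truthful payoff £1.1, deviation payoff £0 → loss £1.1.
£164.6: truthful payoff £12.8, deviation payoff £0 → loss £12.8.
Total loss = £6.7 + £25.6 + £1.1 + £12.8 = £46.2.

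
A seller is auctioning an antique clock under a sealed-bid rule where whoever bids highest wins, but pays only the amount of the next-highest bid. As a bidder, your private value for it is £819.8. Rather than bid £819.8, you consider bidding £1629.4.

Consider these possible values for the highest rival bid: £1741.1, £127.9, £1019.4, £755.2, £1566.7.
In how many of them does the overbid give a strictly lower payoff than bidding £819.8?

2

The deviation hurts exactly when the highest competing bid lies strictly between £819.8 and £1629.4 — overbidding then wins at a price above your value.
£1741.1: above both → same outcome either way.
£127.9: below both → same outcome either way.
£1019.4: inside the interval → strictly worse (loss £199.6).
£755.2: below both → same outcome either way.
£1566.7: inside the interval → strictly worse (loss £746.9).
Count: 2.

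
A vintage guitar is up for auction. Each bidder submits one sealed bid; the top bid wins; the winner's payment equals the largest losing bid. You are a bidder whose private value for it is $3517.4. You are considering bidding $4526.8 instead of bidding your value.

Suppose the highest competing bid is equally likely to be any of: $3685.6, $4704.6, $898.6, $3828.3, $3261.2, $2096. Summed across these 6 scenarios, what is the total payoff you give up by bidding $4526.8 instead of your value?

$479.1

The deviation costs you only when the competing bid falls strictly between $3517.4 and $4526.8; elsewhere both bids give the same outcome.
$3685.6: truthful payoff $0, deviation payoff −$168.2 → loss $168.2.
$4704.6: outcomes coincide → loss $0.
$898.6: outcomes coincide → loss $0.
$3828.3: truthful payoff $0, deviation payoff −$310.9 → loss $310.9.
$3261.2: outcomes coincide → loss $0.
$2096: outcomes coincide → loss $0.
Total loss = $168.2 + $310.9 = $479.1.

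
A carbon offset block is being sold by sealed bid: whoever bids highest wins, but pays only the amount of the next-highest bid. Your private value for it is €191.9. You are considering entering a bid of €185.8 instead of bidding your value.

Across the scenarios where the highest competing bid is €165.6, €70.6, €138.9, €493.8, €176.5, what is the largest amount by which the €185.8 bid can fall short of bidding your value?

€165.6: same outcome either way → loss €0.
€70.6: same outcome either way → loss €0.
€138.9: same outcome either way → loss €0.
€493.8: same outcome either way → loss €0.
€176.5: same outcome either way → loss €0.
Maximum loss: €0.

€0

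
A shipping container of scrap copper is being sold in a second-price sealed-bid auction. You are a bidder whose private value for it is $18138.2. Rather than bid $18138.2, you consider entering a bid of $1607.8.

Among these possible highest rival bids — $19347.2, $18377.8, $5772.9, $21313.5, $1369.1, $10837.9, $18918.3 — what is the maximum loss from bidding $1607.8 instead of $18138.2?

$19347.2: same outcome either way → loss $0.
$18377.8: same outcome either way → loss $0.
$5772.9: truthful gives $12365.3, deviation gives $0 → loss $12365.3.
$21313.5: same outcome either way → loss $0.
$1369.1: same outcome either way → loss $0.
$10837.9: truthful gives $7300.3, deviation gives $0 → loss $7300.3.
$18918.3: same outcome either way → loss $0.
Maximum loss: $12365.3.

$12365.3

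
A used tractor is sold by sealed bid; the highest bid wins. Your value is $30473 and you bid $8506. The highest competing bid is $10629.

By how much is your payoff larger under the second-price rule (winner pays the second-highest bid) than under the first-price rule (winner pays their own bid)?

Your bid $8506 is below $10629, so you lose under either rule.
Payoff is $0 in both cases; difference = $0.

$0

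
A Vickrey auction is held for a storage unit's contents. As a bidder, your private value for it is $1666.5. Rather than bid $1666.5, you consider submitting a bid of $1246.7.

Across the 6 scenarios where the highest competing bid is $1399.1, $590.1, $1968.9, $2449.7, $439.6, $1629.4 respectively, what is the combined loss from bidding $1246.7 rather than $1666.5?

$304.5

The deviation costs you only when the competing bid falls strictly between $1246.7 and $1666.5; elsewhere both bids give the same outcome.
$1399.1: truthful payoff $267.4, deviation payoff $0 → loss $267.4.
$590.1: outcomes coincide → loss $0.
$1968.9: outcomes coincide → loss $0.
$2449.7: outcomes coincide → loss $0.
$439.6: outcomes coincide → loss $0.
$1629.4: truthful payoff $37.1, deviation payoff $0 → loss $37.1.
Total loss = $267.4 + $37.1 = $304.5.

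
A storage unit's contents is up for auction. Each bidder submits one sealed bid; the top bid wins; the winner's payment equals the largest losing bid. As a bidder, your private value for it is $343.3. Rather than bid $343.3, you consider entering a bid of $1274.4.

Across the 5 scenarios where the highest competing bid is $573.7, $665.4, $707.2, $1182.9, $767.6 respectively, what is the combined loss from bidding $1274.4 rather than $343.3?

$2180.3

The deviation costs you only when the competing bid falls strictly between $343.3 and $1274.4; elsewhere both bids give the same outcome.
$573.7: truthful payoff $0, deviation payoff −$230.4 → loss $230.4.
$665.4: truthful payoff $0, deviation payoff −$322.1 → loss $322.1.
$707.2: truthful payoff $0, deviation payoff −$363.9 → loss $363.9.
$1182.9: truthful payoff $0, deviation payoff −$839.6 → loss $839.6.
$767.6: truthful payoff $0, deviation payoff −$424.3 → loss $424.3.
Total loss = $230.4 + $322.1 + $363.9 + $839.6 + $424.3 = $2180.3.
Truthful bidding weakly dominates here: raising your bid can only win items priced above your value, and lowering it can only forfeit items priced below.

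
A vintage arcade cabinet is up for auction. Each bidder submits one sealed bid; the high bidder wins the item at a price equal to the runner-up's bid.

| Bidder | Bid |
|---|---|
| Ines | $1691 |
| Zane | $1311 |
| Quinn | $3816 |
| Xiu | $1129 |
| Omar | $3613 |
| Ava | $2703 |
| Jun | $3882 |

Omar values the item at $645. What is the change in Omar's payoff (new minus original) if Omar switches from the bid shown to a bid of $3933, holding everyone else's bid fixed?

−$3237

The highest bid among the other bidders is $3882; Omar's bid doesn't change that.
Original bid $3613: Omar is not highest (top rival bid is $3882); payoff $0.
Alternative bid $3933: Omar is highest, pays the top rival bid $3882; payoff $645 − $3882 = −$3237.
Change in payoff = −$3237 − ($0) = −$3237.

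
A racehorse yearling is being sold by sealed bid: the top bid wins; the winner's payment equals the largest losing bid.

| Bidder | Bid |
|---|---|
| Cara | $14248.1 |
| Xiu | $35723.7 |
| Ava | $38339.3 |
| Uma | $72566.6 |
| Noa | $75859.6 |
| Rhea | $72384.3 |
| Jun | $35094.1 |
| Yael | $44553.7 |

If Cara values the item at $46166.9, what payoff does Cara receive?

$0

Highest bid: Noa at $75859.6, so Noa wins.
Second-highest bid: Uma at $72566.6 — that is the price the winner pays.
Cara did not win, so Cara pays nothing and receives nothing: payoff $0.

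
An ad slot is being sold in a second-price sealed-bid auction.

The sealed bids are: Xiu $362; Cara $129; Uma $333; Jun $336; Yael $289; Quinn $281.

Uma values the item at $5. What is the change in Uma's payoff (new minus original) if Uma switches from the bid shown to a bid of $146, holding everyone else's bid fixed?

The highest bid among the other bidders is $362; Uma's bid doesn't change that.
Original bid $333: Uma is not highest (top rival bid is $362); payoff $0.
Alternative bid $146: Uma is not highest (top rival bid is $362); payoff $0.
Change in payoff = $0 − ($0) = $0.

$0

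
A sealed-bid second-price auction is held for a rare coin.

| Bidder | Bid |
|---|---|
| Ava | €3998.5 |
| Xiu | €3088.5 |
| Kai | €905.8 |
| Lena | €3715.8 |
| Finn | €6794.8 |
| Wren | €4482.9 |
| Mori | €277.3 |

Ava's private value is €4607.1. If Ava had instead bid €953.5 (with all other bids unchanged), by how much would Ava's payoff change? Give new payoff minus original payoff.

The highest bid among the other bidders is €6794.8; Ava's bid doesn't change that.
Original bid €3998.5: Ava is not highest (top rival bid is €6794.8); payoff €0.
Alternative bid €953.5: Ava is not highest (top rival bid is €6794.8); payoff €0.
Change in payoff = €0 − (€0) = €0.

€0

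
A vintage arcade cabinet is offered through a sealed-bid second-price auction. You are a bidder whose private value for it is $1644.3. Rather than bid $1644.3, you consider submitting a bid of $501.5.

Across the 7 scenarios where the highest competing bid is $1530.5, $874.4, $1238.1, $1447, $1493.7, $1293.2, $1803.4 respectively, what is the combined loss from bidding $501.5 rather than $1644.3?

$1988.9

The deviation costs you only when the competing bid falls strictly between $501.5 and $1644.3; elsewhere both bids give the same outcome.
$1530.5: truthful payoff $113.8, deviation payoff $0 → loss $113.8.
$874.4: truthful payoff $769.9, deviation payoff $0 → loss $769.9.
$1238.1: truthful payoff $406.2, deviation payoff $0 → loss $406.2.
$1447: truthful payoff $197.3, deviation payoff $0 → loss $197.3.
$1493.7: truthful payoff $150.6, deviation payoff $0 → loss $150.6.
$1293.2: truthful payoff $351.1, deviation payoff $0 → loss $351.1.
$1803.4: outcomes coincide → loss $0.
Total loss = $113.8 + $769.9 + $406.2 + $197.3 + $150.6 + $351.1 = $1988.9.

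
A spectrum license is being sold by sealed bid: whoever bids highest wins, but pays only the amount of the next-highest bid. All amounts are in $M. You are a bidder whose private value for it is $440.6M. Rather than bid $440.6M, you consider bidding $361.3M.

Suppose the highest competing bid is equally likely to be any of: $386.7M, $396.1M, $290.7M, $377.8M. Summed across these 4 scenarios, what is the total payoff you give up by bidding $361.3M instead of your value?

$161.2M

The deviation costs you only when the competing bid falls strictly between $361.3M and $440.6M; elsewhere both bids give the same outcome.
$386.7M: truthful payoff $53.9M, deviation payoff $0M → loss $53.9M.
$396.1M: truthful payoff $44.5M, deviation payoff $0M → loss $44.5M.
$290.7M: outcomes coincide → loss $0M.
$377.8M: truthful payoff $62.8M, deviation payoff $0M → loss $62.8M.
Total loss = $53.9M + $44.5M + $62.8M = $161.2M.
Truthful bidding weakly dominates here: raising your bid can only win items priced above your value, and lowering it can only forfeit items priced below.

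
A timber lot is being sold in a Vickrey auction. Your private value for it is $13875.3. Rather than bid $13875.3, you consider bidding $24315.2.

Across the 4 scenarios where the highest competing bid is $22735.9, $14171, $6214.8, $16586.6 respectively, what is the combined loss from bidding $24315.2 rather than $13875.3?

The deviation costs you only when the competing bid falls strictly between $13875.3 and $24315.2; elsewhere both bids give the same outcome.
$22735.9: truthful payoff $0, deviation payoff −$8860.6 → loss $8860.6.
$14171: truthful payoff $0, deviation payoff −$295.7 → loss $295.7.
$6214.8: outcomes coincide → loss $0.
$16586.6: truthful payoff $0, deviation payoff −$2711.3 → loss $2711.3.
Total loss = $8860.6 + $295.7 + $2711.3 = $11867.6.
Because the price is fixed by the runner-up's bid, deviating from your value can only change a good outcome into a bad one — never the reverse.

$11867.6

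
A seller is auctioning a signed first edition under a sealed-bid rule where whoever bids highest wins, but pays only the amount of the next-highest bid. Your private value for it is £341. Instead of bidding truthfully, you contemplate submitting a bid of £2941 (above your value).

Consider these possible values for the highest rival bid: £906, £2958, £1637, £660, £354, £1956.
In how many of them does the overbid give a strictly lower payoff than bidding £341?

5

The deviation hurts exactly when the highest competing bid lies strictly between £341 and £2941 — overbidding then wins at a price above your value.
£906: inside the interval → strictly worse (loss £565).
£2958: above both → same outcome either way.
£1637: inside the interval → strictly worse (loss £1296).
£660: inside the interval → strictly worse (loss £319).
£354: inside the interval → strictly worse (loss £13).
£1956: inside the interval → strictly worse (loss £1615).
Count: 5.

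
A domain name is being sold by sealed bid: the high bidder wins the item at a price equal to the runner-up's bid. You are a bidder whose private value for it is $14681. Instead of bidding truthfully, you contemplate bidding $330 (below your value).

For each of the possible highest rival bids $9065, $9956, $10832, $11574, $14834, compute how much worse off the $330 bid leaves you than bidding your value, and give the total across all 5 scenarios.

The deviation costs you only when the competing bid falls strictly between $330 and $14681; elsewhere both bids give the same outcome.
$9065: truthful payoff $5616, deviation payoff $0 → loss $5616.
$9956: truthful payoff $4725, deviation payoff $0 → loss $4725.
$10832: truthful payoff $3849, deviation payoff $0 → loss $3849.
$11574: truthful payoff $3107, deviation payoff $0 → loss $3107.
$14834: outcomes coincide → loss $0.
Total loss = $5616 + $4725 + $3849 + $3107 = $17297.

$17297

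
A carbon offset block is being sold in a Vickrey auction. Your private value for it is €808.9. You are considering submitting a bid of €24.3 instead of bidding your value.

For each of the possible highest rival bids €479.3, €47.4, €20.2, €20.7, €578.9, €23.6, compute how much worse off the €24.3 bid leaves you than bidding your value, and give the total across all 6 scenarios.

The deviation costs you only when the competing bid falls strictly between €24.3 and €808.9; elsewhere both bids give the same outcome.
€479.3: truthful payoff €329.6, deviation payoff €0 → loss €329.6.
€47.4: truthful payoff €761.5, deviation payoff €0 → loss €761.5.
€20.2: outcomes coincide → loss €0.
€20.7: outcomes coincide → loss €0.
€578.9: truthful payoff €230, deviation payoff €0 → loss €230.
€23.6: outcomes coincide → loss €0.
Total loss = €329.6 + €761.5 + €230 = €1321.1.

€1321.1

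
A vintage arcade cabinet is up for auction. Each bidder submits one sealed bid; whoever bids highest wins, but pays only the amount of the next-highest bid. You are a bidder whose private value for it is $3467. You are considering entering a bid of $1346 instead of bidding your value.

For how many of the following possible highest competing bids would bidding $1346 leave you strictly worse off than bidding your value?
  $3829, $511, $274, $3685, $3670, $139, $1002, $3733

The deviation hurts exactly when the highest competing bid lies strictly between $1346 and $3467 — underbidding then forfeits a profitable win.
$3829: above both → same outcome either way.
$511: below both → same outcome either way.
$274: below both → same outcome either way.
$3685: above both → same outcome either way.
$3670: above both → same outcome either way.
$139: below both → same outcome either way.
$1002: below both → same outcome either way.
$3733: above both → same outcome either way.
Count: 0.

0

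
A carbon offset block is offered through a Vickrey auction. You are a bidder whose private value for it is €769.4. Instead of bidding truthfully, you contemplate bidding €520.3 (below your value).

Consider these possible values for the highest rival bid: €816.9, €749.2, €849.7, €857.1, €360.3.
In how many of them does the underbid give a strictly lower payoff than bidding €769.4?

1

The deviation hurts exactly when the highest competing bid lies strictly between €520.3 and €769.4 — underbidding then forfeits a profitable win.
€816.9: above both → same outcome either way.
€749.2: inside the interval → strictly worse (loss €20.2).
€849.7: above both → same outcome either way.
€857.1: above both → same outcome either way.
€360.3: below both → same outcome either way.
Count: 1.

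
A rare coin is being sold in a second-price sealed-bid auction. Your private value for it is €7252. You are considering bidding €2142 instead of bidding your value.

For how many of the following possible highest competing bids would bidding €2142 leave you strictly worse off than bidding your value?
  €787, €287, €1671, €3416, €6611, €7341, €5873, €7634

The deviation hurts exactly when the highest competing bid lies strictly between €2142 and €7252 — underbidding then forfeits a profitable win.
€787: below both → same outcome either way.
€287: below both → same outcome either way.
€1671: below both → same outcome either way.
€3416: inside the interval → strictly worse (loss €3836).
€6611: inside the interval → strictly worse (loss €641).
€7341: above both → same outcome either way.
€5873: inside the interval → strictly worse (loss €1379).
€7634: above both → same outcome either way.
Count: 3.

3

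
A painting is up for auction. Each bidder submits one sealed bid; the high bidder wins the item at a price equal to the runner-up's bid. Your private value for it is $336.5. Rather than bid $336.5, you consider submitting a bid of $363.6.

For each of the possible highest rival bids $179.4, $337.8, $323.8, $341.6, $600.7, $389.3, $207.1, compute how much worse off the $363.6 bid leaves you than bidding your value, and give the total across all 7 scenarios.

$6.4

The deviation costs you only when the competing bid falls strictly between $336.5 and $363.6; elsewhere both bids give the same outcome.
$179.4: outcomes coincide → loss $0.
$337.8: truthful payoff $0, deviation payoff −$1.3 → loss $1.3.
$323.8: outcomes coincide → loss $0.
$341.6: truthful payoff $0, deviation payoff −$5.1 → loss $5.1.
$600.7: outcomes coincide → loss $0.
$389.3: outcomes coincide → loss $0.
$207.1: outcomes coincide → loss $0.
Total loss = $1.3 + $5.1 = $6.4.
In a second-price auction your bid sets only whether you win, not what you pay, so bidding your true value is weakly dominant.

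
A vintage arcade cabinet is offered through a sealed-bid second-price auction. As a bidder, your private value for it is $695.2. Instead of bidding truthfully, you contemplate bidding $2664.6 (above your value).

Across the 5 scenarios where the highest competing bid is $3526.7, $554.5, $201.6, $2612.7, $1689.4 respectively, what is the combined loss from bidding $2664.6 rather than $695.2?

The deviation costs you only when the competing bid falls strictly between $695.2 and $2664.6; elsewhere both bids give the same outcome.
$3526.7: outcomes coincide → loss $0.
$554.5: outcomes coincide → loss $0.
$201.6: outcomes coincide → loss $0.
$2612.7: truthful payoff $0, deviation payoff −$1917.5 → loss $1917.5.
$1689.4: truthful payoff $0, deviation payoff −$994.2 → loss $994.2.
Total loss = $1917.5 + $994.2 = $2911.7.
In a second-price auction your bid sets only whether you win, not what you pay, so bidding your true value is weakly dominant.

$2911.7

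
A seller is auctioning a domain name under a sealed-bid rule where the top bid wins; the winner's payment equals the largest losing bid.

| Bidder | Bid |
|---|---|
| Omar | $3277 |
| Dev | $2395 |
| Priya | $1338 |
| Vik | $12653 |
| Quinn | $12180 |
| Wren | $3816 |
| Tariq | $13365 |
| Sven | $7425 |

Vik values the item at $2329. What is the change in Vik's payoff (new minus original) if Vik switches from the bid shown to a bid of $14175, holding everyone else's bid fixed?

The highest bid among the other bidders is $13365; Vik's bid doesn't change that.
Original bid $12653: Vik is not highest (top rival bid is $13365); payoff $0.
Alternative bid $14175: Vik is highest, pays the top rival bid $13365; payoff $2329 − $13365 = −$11036.
Change in payoff = −$11036 − ($0) = −$11036.

−$11036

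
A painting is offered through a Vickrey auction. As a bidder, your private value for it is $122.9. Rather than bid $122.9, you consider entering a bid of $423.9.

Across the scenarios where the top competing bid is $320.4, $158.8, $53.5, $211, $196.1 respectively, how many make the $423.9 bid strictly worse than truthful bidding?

4

The deviation hurts exactly when the highest competing bid lies strictly between $122.9 and $423.9 — overbidding then wins at a price above your value.
$320.4: inside the interval → strictly worse (loss $197.5).
$158.8: inside the interval → strictly worse (loss $35.9).
$53.5: below both → same outcome either way.
$211: inside the interval → strictly worse (loss $88.1).
$196.1: inside the interval → strictly worse (loss $73.2).
Count: 4.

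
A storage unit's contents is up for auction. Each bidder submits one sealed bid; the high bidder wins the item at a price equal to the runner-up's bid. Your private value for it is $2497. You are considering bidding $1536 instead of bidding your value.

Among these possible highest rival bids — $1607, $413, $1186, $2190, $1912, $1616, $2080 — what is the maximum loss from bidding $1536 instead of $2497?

$1607: truthful gives $890, deviation gives $0 → loss $890.
$413: same outcome either way → loss $0.
$1186: same outcome either way → loss $0.
$2190: truthful gives $307, deviation gives $0 → loss $307.
$1912: truthful gives $585, deviation gives $0 → loss $585.
$1616: truthful gives $881, deviation gives $0 → loss $881.
$2080: truthful gives $417, deviation gives $0 → loss $417.
Maximum loss: $890.

$890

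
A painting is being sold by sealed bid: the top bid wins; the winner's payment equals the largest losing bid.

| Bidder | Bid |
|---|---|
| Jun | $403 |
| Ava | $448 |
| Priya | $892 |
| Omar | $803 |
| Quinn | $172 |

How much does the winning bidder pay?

Highest bid: Priya at $892, so Priya wins.
Second-highest bid: Omar at $803 — that is the price the winner pays.

$803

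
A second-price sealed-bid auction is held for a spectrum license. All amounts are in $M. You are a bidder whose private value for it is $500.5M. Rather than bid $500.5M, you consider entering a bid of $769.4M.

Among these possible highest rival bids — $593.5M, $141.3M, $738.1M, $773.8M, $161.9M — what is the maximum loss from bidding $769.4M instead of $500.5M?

$237.6M

$593.5M: truthful gives $0M, deviation gives −$93M → loss $93M.
$141.3M: same outcome either way → loss $0M.
$738.1M: truthful gives $0M, deviation gives −$237.6M → loss $237.6M.
$773.8M: same outcome either way → loss $0M.
$161.9M: same outcome either way → loss $0M.
Maximum loss: $237.6M.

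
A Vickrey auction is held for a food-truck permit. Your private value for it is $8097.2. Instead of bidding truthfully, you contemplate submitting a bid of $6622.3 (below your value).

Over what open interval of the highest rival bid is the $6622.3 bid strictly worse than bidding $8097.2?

If the competing bid is below $6622.3, both bids win at the same price — no difference.
If it is above $8097.2, both bids lose — no difference.
If it lies strictly between $6622.3 and $8097.2, bidding your value wins at a price below your value (positive payoff) while bidding $6622.3 loses (payoff 0).
So the deviation strictly hurts on the open interval ($6622.3, $8097.2).

($6622.3, $8097.2)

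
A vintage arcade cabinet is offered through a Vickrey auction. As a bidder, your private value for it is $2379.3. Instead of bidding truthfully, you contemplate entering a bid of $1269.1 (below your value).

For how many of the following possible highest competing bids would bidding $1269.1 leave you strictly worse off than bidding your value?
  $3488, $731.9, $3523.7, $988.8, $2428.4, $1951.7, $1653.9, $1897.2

3

The deviation hurts exactly when the highest competing bid lies strictly between $1269.1 and $2379.3 — underbidding then forfeits a profitable win.
$3488: above both → same outcome either way.
$731.9: below both → same outcome either way.
$3523.7: above both → same outcome either way.
$988.8: below both → same outcome either way.
$2428.4: above both → same outcome either way.
$1951.7: inside the interval → strictly worse (loss $427.6).
$1653.9: inside the interval → strictly worse (loss $725.4).
$1897.2: inside the interval → strictly worse (loss $482.1).
Count: 3.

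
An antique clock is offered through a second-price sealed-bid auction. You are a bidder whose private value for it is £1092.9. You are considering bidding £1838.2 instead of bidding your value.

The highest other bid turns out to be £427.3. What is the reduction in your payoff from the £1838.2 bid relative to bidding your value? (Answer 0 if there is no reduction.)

£0

Bidding your value £1092.9: you win (since £1092.9 > £427.3) and pay £427.3. Payoff £665.6.
Bidding £1838.2: you win and pay £427.3. Payoff £1092.9 − £427.3 = £665.6.
Difference = £665.6 − £665.6 = £0; both bids lead to the same outcome because the competing bid is below both your value and your alternative bid.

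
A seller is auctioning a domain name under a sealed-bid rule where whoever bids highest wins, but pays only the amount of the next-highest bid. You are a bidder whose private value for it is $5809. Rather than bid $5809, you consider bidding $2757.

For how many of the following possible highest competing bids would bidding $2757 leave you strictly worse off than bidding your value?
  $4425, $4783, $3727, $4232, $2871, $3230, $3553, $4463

The deviation hurts exactly when the highest competing bid lies strictly between $2757 and $5809 — underbidding then forfeits a profitable win.
$4425: inside the interval → strictly worse (loss $1384).
$4783: inside the interval → strictly worse (loss $1026).
$3727: inside the interval → strictly worse (loss $2082).
$4232: inside the interval → strictly worse (loss $1577).
$2871: inside the interval → strictly worse (loss $2938).
$3230: inside the interval → strictly worse (loss $2579).
$3553: inside the interval → strictly worse (loss $2256).
$4463: inside the interval → strictly worse (loss $1346).
Count: 8.

8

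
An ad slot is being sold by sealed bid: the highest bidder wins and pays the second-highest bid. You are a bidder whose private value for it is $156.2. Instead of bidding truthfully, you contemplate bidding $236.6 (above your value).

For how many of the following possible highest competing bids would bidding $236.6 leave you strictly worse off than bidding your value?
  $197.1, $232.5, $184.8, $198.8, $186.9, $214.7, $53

6

The deviation hurts exactly when the highest competing bid lies strictly between $156.2 and $236.6 — overbidding then wins at a price above your value.
$197.1: inside the interval → strictly worse (loss $40.9).
$232.5: inside the interval → strictly worse (loss $76.3).
$184.8: inside the interval → strictly worse (loss $28.6).
$198.8: inside the interval → strictly worse (loss $42.6).
$186.9: inside the interval → strictly worse (loss $30.7).
$214.7: inside the interval → strictly worse (loss $58.5).
$53: below both → same outcome either way.
Count: 6.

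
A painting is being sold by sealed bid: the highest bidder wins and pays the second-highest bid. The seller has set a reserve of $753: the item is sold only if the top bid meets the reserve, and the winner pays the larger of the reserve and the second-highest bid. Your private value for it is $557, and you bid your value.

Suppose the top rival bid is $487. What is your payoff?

$0

Your bid $557 is the highest bid but falls below the reserve $753, so the item goes unsold. Payoff $0.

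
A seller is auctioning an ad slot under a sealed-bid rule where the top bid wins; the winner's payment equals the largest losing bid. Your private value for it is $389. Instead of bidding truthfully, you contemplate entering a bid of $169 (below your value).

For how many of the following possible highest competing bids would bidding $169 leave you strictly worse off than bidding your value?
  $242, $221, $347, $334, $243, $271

The deviation hurts exactly when the highest competing bid lies strictly between $169 and $389 — underbidding then forfeits a profitable win.
$242: inside the interval → strictly worse (loss $147).
$221: inside the interval → strictly worse (loss $168).
$347: inside the interval → strictly worse (loss $42).
$334: inside the interval → strictly worse (loss $55).
$243: inside the interval → strictly worse (loss $146).
$271: inside the interval → strictly worse (loss $118).
Count: 6.

6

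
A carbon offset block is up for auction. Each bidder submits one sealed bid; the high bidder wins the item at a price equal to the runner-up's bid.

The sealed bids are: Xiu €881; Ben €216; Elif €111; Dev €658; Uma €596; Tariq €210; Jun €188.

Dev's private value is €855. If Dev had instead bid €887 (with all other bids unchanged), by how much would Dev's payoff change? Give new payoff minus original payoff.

The highest bid among the other bidders is €881; Dev's bid doesn't change that.
Original bid €658: Dev is not highest (top rival bid is €881); payoff €0.
Alternative bid €887: Dev is highest, pays the top rival bid €881; payoff €855 − €881 = −€26.
Change in payoff = −€26 − (€0) = −€26.

−€26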